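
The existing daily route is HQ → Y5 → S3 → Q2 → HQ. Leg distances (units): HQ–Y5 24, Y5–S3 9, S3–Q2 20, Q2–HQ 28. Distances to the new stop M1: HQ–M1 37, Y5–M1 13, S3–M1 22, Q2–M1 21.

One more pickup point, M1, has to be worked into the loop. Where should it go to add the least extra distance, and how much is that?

Minimum extra distance: 23, inserting M1 between S3 and Q2.

Insertion cost between consecutive stops i–j is d(i,M1) + d(M1,j) − d(i,j):
  between HQ and Y5: 37 + 13 − 24 = 26
  between Y5 and S3: 13 + 22 − 9 = 26
  between S3 and Q2: 22 + 21 − 20 = 23
  between Q2 and HQ: 21 + 37 − 28 = 30
Cheapest insertion is between S3 and Q2, adding 23.
New total = 81 + 23 = 104.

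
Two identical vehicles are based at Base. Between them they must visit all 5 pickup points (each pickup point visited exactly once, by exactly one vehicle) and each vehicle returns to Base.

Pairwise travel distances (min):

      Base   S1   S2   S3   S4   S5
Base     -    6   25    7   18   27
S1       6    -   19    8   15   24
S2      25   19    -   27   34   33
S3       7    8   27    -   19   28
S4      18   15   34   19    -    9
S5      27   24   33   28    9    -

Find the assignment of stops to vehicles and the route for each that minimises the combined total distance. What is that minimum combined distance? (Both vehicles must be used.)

Try each way of splitting the stops between the two vehicles (each non-empty) and, for each split, find the best tour for each vehicle:
  {S1} + {S2, S3, S4, S5}: 12 + 93 = 105
  {S2} + {S1, S3, S4, S5}: 50 + 65 = 115
  {S1, S2} + {S3, S4, S5}: 50 + 62 = 112
  {S3} + {S1, S2, S4, S5}: 14 + 85 = 99
  {S1, S3} + {S2, S4, S5}: 21 + 85 = 106
  {S2, S3} + {S1, S4, S5}: 59 + 57 = 116
  … (15 splits in total)
Best: vehicle 1 Base → S3 → Base = 14; vehicle 2 Base → S1 → S2 → S5 → S4 → Base = 85; combined 99.

Minimum combined distance: 99 min.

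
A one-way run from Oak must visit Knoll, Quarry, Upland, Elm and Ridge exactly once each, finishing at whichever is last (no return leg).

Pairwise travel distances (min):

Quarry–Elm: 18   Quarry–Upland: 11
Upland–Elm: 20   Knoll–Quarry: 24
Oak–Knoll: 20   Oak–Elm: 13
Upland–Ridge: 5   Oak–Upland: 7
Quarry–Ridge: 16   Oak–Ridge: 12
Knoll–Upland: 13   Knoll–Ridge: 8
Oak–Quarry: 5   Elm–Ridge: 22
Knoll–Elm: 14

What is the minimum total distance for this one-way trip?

There are 5! = 120 possible orderings.
Oak - Knoll - Quarry - Upland - Elm - Ridge: 20+24+11+20+22 = 97
Oak - Knoll - Quarry - Upland - Ridge - Elm: 20+24+11+5+22 = 82
Oak - Knoll - Quarry - Elm - Upland - Ridge: 20+24+18+20+5 = 87
Oak - Knoll - Quarry - Elm - Ridge - Upland: 20+24+18+22+5 = 89
Oak - Knoll - Quarry - Ridge - Upland - Elm: 20+24+16+5+20 = 85
Oak - Knoll - Quarry - Ridge - Elm - Upland: 20+24+16+22+20 = 102
Oak - Knoll - Upland - Quarry - Elm - Ridge: 20+13+11+18+22 = 84
Oak - Knoll - Upland - Quarry - Ridge - Elm: 20+13+11+16+22 = 82
Oak - Knoll - Upland - Elm - Quarry - Ridge: 20+13+20+18+16 = 87
Oak - Knoll - Upland - Elm - Ridge - Quarry: 20+13+20+22+16 = 91
Oak - Knoll - Upland - Ridge - Quarry - Elm: 20+13+5+16+18 = 72
Oak - Knoll - Upland - Ridge - Elm - Quarry: 20+13+5+22+18 = 78
Oak - Knoll - Elm - Quarry - Upland - Ridge: 20+14+18+11+5 = 68
Oak - Knoll - Elm - Quarry - Ridge - Upland: 20+14+18+16+5 = 73
… (106 more)
Oak - Quarry - Upland - Ridge - Knoll - Elm: 5+11+5+8+14 = 43  ← best
The minimum is 43.
One shortest path: Oak → Quarry → Upland → Ridge → Knoll → Elm.

Shortest open route: 43 min.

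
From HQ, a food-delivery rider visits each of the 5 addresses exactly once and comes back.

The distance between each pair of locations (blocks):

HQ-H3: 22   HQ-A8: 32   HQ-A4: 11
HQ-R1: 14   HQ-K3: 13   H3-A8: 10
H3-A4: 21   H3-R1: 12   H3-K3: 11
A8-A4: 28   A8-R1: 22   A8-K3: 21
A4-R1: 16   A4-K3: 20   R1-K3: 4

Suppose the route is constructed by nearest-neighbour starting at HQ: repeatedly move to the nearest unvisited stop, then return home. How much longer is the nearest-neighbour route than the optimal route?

HQ: A4=11, K3=13, R1=14, H3=22, A8=32 ⇒ A4
A4: R1=16, K3=20, H3=21, A8=28 ⇒ R1
R1: K3=4, H3=12, A8=22 ⇒ K3
K3: H3=11, A8=21 ⇒ H3
H3: A8=10 ⇒ A8
NN route HQ → A4 → R1 → K3 → H3 → A8 → HQ costs 84.
Optimal: HQ → A4 → A8 → H3 → R1 → K3 → HQ costs 78 (by enumerating all 60 distinct tours).
Excess = 84 − 78 = 6.

6 blocks longer than the optimal tour.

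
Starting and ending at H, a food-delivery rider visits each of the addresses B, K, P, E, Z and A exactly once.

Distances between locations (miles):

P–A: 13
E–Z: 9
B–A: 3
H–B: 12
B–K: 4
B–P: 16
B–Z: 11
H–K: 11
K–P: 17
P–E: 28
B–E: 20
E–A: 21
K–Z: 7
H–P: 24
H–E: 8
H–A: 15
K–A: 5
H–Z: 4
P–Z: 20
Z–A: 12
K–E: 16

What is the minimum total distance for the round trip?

67 miles — the shortest possible round trip.

H → B → K → P → E → Z → A → H: 12+4+17+28+9+12+15 = 97
H → B → K → P → E → A → Z → H: 12+4+17+28+21+12+4 = 98
H → B → K → P → Z → E → A → H: 12+4+17+20+9+21+15 = 98
H → B → K → P → Z → A → E → H: 12+4+17+20+12+21+8 = 94
H → B → K → P → A → E → Z → H: 12+4+17+13+21+9+4 = 80
H → B → K → P → A → Z → E → H: 12+4+17+13+12+9+8 = 75
H → B → K → E → P → Z → A → H: 12+4+16+28+20+12+15 = 107
H → B → K → E → P → A → Z → H: 12+4+16+28+13+12+4 = 89
… (352 more)
H → E → P → A → B → K → Z → H: 8+28+13+3+4+7+4 = 67  ← best
The minimum is 67.
One optimal route: H → E → P → A → B → K → Z → H (or its reverse).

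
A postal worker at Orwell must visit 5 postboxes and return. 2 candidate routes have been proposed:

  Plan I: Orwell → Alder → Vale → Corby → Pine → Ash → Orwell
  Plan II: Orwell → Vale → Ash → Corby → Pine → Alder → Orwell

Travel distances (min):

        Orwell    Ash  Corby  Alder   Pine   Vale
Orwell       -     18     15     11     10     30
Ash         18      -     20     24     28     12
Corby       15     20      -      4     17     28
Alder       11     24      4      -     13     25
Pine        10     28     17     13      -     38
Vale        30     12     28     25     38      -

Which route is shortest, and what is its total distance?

Shortest is Plan II, total 103 min.

Plan I: 11 + 25 + 28 + 17 + 28 + 18 = 127
Plan II: 30 + 12 + 20 + 17 + 13 + 11 = 103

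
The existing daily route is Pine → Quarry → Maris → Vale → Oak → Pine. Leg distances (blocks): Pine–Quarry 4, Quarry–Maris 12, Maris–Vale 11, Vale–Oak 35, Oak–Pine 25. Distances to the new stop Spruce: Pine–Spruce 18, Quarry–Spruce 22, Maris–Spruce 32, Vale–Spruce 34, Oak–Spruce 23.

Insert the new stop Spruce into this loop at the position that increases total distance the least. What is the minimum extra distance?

Insertion cost between consecutive stops i–j is d(i,Spruce) + d(Spruce,j) − d(i,j):
  between Pine and Quarry: 18 + 22 − 4 = 36
  between Quarry and Maris: 22 + 32 − 12 = 42
  between Maris and Vale: 32 + 34 − 11 = 55
  between Vale and Oak: 34 + 23 − 35 = 22
  between Oak and Pine: 23 + 18 − 25 = 16
Cheapest insertion is between Oak and Pine, adding 16.
New total = 87 + 16 = 103.

+16 blocks — insert Spruce between Oak and Pine.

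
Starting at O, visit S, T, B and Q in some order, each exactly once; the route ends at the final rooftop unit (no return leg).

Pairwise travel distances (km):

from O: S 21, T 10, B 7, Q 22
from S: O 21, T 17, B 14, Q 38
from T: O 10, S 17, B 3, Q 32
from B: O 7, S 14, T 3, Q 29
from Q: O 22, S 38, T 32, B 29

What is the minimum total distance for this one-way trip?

There are 4! = 24 possible orderings.
O - S - T - B - Q: 21+17+3+29 = 70
O - S - T - Q - B: 21+17+32+29 = 99
O - S - B - T - Q: 21+14+3+32 = 70
O - S - B - Q - T: 21+14+29+32 = 96
O - S - Q - T - B: 21+38+32+3 = 94
O - S - Q - B - T: 21+38+29+3 = 91
O - T - S - B - Q: 10+17+14+29 = 70
O - T - S - Q - B: 10+17+38+29 = 94
O - T - B - S - Q: 10+3+14+38 = 65
O - T - B - Q - S: 10+3+29+38 = 80
O - T - Q - S - B: 10+32+38+14 = 94
O - T - Q - B - S: 10+32+29+14 = 85
O - B - S - T - Q: 7+14+17+32 = 70
O - B - S - Q - T: 7+14+38+32 = 91
… (10 more)
The minimum is 65.
One shortest path: O → T → B → S → Q.

65 km — the minimum one-way total.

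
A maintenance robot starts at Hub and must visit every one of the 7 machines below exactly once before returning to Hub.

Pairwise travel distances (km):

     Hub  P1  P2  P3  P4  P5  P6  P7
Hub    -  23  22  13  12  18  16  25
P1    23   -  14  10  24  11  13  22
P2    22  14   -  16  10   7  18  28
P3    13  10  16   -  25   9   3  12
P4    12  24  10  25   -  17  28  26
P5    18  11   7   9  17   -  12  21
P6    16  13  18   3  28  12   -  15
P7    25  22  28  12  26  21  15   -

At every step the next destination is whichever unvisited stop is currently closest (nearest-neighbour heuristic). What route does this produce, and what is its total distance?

At Hub the remaining stops are P4 12, P3 13, P6 16, P5 18, P2 22, P1 23, P7 25; go to P4.
At P4 the remaining stops are P2 10, P5 17, P1 24, P3 25, P7 26, P6 28; go to P2.
At P2 the remaining stops are P5 7, P1 14, P3 16, P6 18, P7 28; go to P5.
At P5 the remaining stops are P3 9, P1 11, P6 12, P7 21; go to P3.
At P3 the remaining stops are P6 3, P1 10, P7 12; go to P6.
At P6 the remaining stops are P1 13, P7 15; go to P1.
At P1 the remaining stops are P7 22; go to P7.
Return P7→Hub: 25.
Total = 12 + 10 + 7 + 9 + 3 + 13 + 22 + 25 = 101.

Nearest-neighbour total = 101 km; route Hub → P4 → P2 → P5 → P3 → P6 → P1 → P7 → Hub.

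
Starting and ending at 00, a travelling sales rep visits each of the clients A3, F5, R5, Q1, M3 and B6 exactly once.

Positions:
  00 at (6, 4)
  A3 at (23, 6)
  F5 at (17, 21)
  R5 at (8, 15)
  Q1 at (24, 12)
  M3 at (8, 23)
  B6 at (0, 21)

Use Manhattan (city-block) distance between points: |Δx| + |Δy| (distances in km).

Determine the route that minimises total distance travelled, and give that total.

Shortest round trip = 90 km.

There are 360 distinct closed tours to check (reversals are equivalent).
00 → A3 → F5 → R5 → Q1 → M3 → B6 → 00: 19+21+15+19+27+10+23 = 134
00 → A3 → F5 → R5 → Q1 → B6 → M3 → 00: 19+21+15+19+33+10+21 = 138
00 → A3 → F5 → R5 → M3 → Q1 → B6 → 00: 19+21+15+8+27+33+23 = 146
00 → A3 → F5 → R5 → M3 → B6 → Q1 → 00: 19+21+15+8+10+33+26 = 132
00 → A3 → F5 → R5 → B6 → Q1 → M3 → 00: 19+21+15+14+33+27+21 = 150
00 → A3 → F5 → R5 → B6 → M3 → Q1 → 00: 19+21+15+14+10+27+26 = 132
00 → A3 → F5 → Q1 → R5 → M3 → B6 → 00: 19+21+16+19+8+10+23 = 116
00 → A3 → F5 → Q1 → R5 → B6 → M3 → 00: 19+21+16+19+14+10+21 = 120
… (352 more)
00 → A3 → Q1 → F5 → M3 → B6 → R5 → 00: 19+7+16+11+10+14+13 = 90  ← best
The minimum is 90.
One optimal route: 00 → A3 → Q1 → F5 → M3 → B6 → R5 → 00 (or its reverse).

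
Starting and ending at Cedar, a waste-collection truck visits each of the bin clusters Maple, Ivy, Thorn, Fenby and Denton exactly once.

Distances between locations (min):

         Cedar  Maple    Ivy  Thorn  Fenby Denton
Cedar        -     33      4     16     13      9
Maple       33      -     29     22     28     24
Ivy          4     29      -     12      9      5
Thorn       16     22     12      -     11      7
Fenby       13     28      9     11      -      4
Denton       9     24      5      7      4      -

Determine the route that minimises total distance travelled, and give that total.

Minimum total distance: 79 min.

With 5 stops there are 5!/2 = 60 distinct round trips (a route and its reverse cost the same).
Cedar-Maple-Ivy-Thorn-Fenby-Denton-Cedar: 33+29+12+11+4+9 = 98
Cedar-Maple-Ivy-Thorn-Denton-Fenby-Cedar: 33+29+12+7+4+13 = 98
Cedar-Maple-Ivy-Fenby-Thorn-Denton-Cedar: 33+29+9+11+7+9 = 98
Cedar-Maple-Ivy-Fenby-Denton-Thorn-Cedar: 33+29+9+4+7+16 = 98
Cedar-Maple-Ivy-Denton-Thorn-Fenby-Cedar: 33+29+5+7+11+13 = 98
Cedar-Maple-Ivy-Denton-Fenby-Thorn-Cedar: 33+29+5+4+11+16 = 98
Cedar-Maple-Thorn-Ivy-Fenby-Denton-Cedar: 33+22+12+9+4+9 = 89
Cedar-Maple-Thorn-Ivy-Denton-Fenby-Cedar: 33+22+12+5+4+13 = 89
Cedar-Maple-Thorn-Fenby-Ivy-Denton-Cedar: 33+22+11+9+5+9 = 89
Cedar-Maple-Thorn-Fenby-Denton-Ivy-Cedar: 33+22+11+4+5+4 = 79
Cedar-Maple-Thorn-Denton-Ivy-Fenby-Cedar: 33+22+7+5+9+13 = 89
Cedar-Maple-Thorn-Denton-Fenby-Ivy-Cedar: 33+22+7+4+9+4 = 79
Cedar-Maple-Fenby-Ivy-Thorn-Denton-Cedar: 33+28+9+12+7+9 = 98
Cedar-Maple-Fenby-Ivy-Denton-Thorn-Cedar: 33+28+9+5+7+16 = 98
… (46 more)
The minimum is 79.
One optimal route: Cedar → Maple → Thorn → Fenby → Denton → Ivy → Cedar (or its reverse).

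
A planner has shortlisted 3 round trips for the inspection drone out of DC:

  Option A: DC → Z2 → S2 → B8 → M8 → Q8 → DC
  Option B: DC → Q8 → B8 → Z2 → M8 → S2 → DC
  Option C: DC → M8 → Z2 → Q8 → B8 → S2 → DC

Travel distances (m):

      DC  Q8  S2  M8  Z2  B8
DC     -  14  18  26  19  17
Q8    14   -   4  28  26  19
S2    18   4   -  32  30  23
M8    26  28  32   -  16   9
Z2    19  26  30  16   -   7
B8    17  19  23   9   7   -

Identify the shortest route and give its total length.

Option A: 19 + 30 + 23 + 9 + 28 + 14 = 123
Option B: 14 + 19 + 7 + 16 + 32 + 18 = 106
Option C: 26 + 16 + 26 + 19 + 23 + 18 = 128

106 m — Option B is the shortest.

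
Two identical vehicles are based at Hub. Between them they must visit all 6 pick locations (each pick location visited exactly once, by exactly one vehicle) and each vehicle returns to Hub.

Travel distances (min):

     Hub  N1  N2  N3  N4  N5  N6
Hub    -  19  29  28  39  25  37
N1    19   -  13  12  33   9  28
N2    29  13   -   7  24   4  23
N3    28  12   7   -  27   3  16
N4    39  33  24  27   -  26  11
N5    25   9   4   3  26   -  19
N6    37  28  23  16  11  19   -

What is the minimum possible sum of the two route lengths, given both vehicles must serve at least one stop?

Minimum combined distance: 140 min.

There are 2^5 − 1 = 31 ways to divide the 6 stops into two non-empty groups. For each, the best each vehicle can do is its own shortest tour through its group:
  {N1} + {N2, N3, N4, N5, N6}: 38 + 102 = 140
  {N2} + {N1, N3, N4, N5, N6}: 58 + 97 = 155
  {N1, N2} + {N3, N4, N5, N6}: 61 + 94 = 155
  {N3} + {N1, N2, N4, N5, N6}: 56 + 104 = 160
  {N1, N3} + {N2, N4, N5, N6}: 59 + 101 = 160
  {N2, N3} + {N1, N4, N5, N6}: 64 + 97 = 161
  … (31 splits in total)
Best: vehicle 1 Hub → N1 → Hub = 38; vehicle 2 Hub → N2 → N5 → N3 → N6 → N4 → Hub = 102; combined 140.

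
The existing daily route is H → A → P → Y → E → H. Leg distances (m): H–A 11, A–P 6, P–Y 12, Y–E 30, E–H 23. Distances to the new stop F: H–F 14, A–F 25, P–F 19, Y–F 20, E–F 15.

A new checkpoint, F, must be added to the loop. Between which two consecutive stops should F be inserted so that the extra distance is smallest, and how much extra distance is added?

Minimum extra distance: 5 m, inserting F between Y and E.

Insertion cost between consecutive stops i–j is d(i,F) + d(F,j) − d(i,j):
  between H and A: 14 + 25 − 11 = 28
  between A and P: 25 + 19 − 6 = 38
  between P and Y: 19 + 20 − 12 = 27
  between Y and E: 20 + 15 − 30 = 5
  between E and H: 15 + 14 − 23 = 6
Cheapest insertion is between Y and E, adding 5.
New total = 82 + 5 = 87.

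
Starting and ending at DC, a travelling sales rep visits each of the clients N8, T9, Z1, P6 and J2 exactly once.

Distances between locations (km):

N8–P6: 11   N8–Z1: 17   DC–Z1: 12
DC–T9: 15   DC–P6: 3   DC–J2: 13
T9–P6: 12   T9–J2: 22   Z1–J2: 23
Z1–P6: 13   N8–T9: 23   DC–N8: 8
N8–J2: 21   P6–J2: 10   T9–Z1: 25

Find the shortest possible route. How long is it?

Shortest round trip = 85 km.

There are 60 distinct closed tours to check (reversals are equivalent).
DC - N8 - T9 - Z1 - P6 - J2 - DC: 8+23+25+13+10+13 = 92
DC - N8 - T9 - Z1 - J2 - P6 - DC: 8+23+25+23+10+3 = 92
DC - N8 - T9 - P6 - Z1 - J2 - DC: 8+23+12+13+23+13 = 92
DC - N8 - T9 - P6 - J2 - Z1 - DC: 8+23+12+10+23+12 = 88
DC - N8 - T9 - J2 - Z1 - P6 - DC: 8+23+22+23+13+3 = 92
DC - N8 - T9 - J2 - P6 - Z1 - DC: 8+23+22+10+13+12 = 88
DC - N8 - Z1 - T9 - P6 - J2 - DC: 8+17+25+12+10+13 = 85
DC - N8 - Z1 - T9 - J2 - P6 - DC: 8+17+25+22+10+3 = 85
DC - N8 - Z1 - P6 - T9 - J2 - DC: 8+17+13+12+22+13 = 85
DC - N8 - Z1 - P6 - J2 - T9 - DC: 8+17+13+10+22+15 = 85
DC - N8 - Z1 - J2 - T9 - P6 - DC: 8+17+23+22+12+3 = 85
DC - N8 - Z1 - J2 - P6 - T9 - DC: 8+17+23+10+12+15 = 85
DC - N8 - P6 - T9 - Z1 - J2 - DC: 8+11+12+25+23+13 = 92
DC - N8 - P6 - T9 - J2 - Z1 - DC: 8+11+12+22+23+12 = 88
… (46 more)
The minimum is 85.
One optimal route: DC → N8 → Z1 → T9 → P6 → J2 → DC (or its reverse).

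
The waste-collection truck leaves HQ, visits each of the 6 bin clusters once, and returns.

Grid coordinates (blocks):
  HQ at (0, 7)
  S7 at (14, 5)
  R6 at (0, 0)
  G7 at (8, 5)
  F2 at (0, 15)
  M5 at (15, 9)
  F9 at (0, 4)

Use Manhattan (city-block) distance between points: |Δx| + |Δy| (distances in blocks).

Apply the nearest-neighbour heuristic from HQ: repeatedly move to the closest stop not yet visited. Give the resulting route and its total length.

From HQ: distances to unvisited — F9=3, R6=7, F2=8, G7=10, S7=16, M5=17. Nearest is F9 (3).
From F9: distances to unvisited — R6=4, G7=9, F2=11, S7=15, M5=20. Nearest is R6 (4).
From R6: distances to unvisited — G7=13, F2=15, S7=19, M5=24. Nearest is G7 (13).
From G7: distances to unvisited — S7=6, M5=11, F2=18. Nearest is S7 (6).
From S7: distances to unvisited — M5=5, F2=24. Nearest is M5 (5).
From M5: distances to unvisited — F2=21. Nearest is F2 (21).
Return F2→HQ: 8.
Total = 3 + 4 + 13 + 6 + 5 + 21 + 8 = 60.

60 blocks along HQ → F9 → R6 → G7 → S7 → M5 → F2 → HQ.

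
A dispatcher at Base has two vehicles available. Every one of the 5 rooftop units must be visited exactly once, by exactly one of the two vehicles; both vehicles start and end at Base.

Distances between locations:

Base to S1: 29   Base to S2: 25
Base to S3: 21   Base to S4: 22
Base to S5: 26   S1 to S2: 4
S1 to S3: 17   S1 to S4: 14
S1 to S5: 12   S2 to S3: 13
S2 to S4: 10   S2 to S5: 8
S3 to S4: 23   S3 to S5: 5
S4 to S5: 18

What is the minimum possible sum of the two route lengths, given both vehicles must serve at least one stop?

111 — the smallest possible combined total.

There are 2^4 − 1 = 15 ways to divide the 5 stops into two non-empty groups. For each, the best each vehicle can do is its own shortest tour through its group:
  {S1} + {S2, S3, S4, S5}: 58 + 66 = 124
  {S2} + {S1, S3, S4, S5}: 50 + 74 = 124
  {S1, S2} + {S3, S4, S5}: 58 + 66 = 124
  {S3} + {S1, S2, S4, S5}: 42 + 74 = 116
  {S1, S3} + {S2, S4, S5}: 67 + 66 = 133
  {S2, S3} + {S1, S4, S5}: 59 + 74 = 133
  … (15 splits in total)
  {S4} + {S1, S2, S3, S5}: 44 + 67 = 111  ← best
Best: vehicle 1 Base → S4 → Base = 44; vehicle 2 Base → S1 → S2 → S5 → S3 → Base = 67; combined 111.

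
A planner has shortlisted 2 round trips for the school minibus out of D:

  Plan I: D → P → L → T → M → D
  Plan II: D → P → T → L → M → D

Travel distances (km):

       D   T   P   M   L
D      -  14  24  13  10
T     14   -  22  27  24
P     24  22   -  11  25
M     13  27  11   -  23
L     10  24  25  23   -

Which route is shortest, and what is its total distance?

Plan I: 24 + 25 + 24 + 27 + 13 = 113
Plan II: 24 + 22 + 24 + 23 + 13 = 106

106 km — Plan II is the shortest.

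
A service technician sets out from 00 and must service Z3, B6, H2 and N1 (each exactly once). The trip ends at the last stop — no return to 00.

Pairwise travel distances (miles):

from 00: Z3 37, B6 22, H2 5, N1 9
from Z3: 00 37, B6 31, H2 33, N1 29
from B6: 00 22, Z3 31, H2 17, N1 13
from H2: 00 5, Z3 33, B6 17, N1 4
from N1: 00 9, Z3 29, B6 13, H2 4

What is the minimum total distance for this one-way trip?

Minimum one-way distance = 53 miles.

There are 4! = 24 possible orderings.
00 → Z3 → B6 → H2 → N1: 37+31+17+4 = 89
00 → Z3 → B6 → N1 → H2: 37+31+13+4 = 85
00 → Z3 → H2 → B6 → N1: 37+33+17+13 = 100
00 → Z3 → H2 → N1 → B6: 37+33+4+13 = 87
00 → Z3 → N1 → B6 → H2: 37+29+13+17 = 96
00 → Z3 → N1 → H2 → B6: 37+29+4+17 = 87
00 → B6 → Z3 → H2 → N1: 22+31+33+4 = 90
00 → B6 → Z3 → N1 → H2: 22+31+29+4 = 86
00 → B6 → H2 → Z3 → N1: 22+17+33+29 = 101
00 → B6 → H2 → N1 → Z3: 22+17+4+29 = 72
00 → B6 → N1 → Z3 → H2: 22+13+29+33 = 97
00 → B6 → N1 → H2 → Z3: 22+13+4+33 = 72
00 → H2 → Z3 → B6 → N1: 5+33+31+13 = 82
00 → H2 → Z3 → N1 → B6: 5+33+29+13 = 80
… (10 more)
00 → H2 → N1 → B6 → Z3: 5+4+13+31 = 53  ← best
The minimum is 53.
One shortest path: 00 → H2 → N1 → B6 → Z3.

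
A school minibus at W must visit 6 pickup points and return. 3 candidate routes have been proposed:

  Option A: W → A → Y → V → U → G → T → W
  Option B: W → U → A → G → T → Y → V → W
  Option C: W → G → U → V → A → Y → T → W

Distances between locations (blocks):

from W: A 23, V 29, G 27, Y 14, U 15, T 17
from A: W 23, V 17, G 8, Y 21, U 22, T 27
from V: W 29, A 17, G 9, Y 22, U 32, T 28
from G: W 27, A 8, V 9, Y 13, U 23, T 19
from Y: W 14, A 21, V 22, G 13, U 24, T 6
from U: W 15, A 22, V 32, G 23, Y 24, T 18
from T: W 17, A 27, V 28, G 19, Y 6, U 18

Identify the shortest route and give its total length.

121 blocks — Option B is the shortest.

Option A: 23 + 21 + 22 + 32 + 23 + 19 + 17 = 157
Option B: 15 + 22 + 8 + 19 + 6 + 22 + 29 = 121
Option C: 27 + 23 + 32 + 17 + 21 + 6 + 17 = 143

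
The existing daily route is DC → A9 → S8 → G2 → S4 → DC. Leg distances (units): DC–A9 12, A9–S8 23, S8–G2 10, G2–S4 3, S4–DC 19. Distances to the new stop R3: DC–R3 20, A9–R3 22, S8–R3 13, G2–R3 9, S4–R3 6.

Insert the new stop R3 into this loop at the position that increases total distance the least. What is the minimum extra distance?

+7 — insert R3 between S4 and DC.

Insertion cost between consecutive stops i–j is d(i,R3) + d(R3,j) − d(i,j):
  between DC and A9: 20 + 22 − 12 = 30
  between A9 and S8: 22 + 13 − 23 = 12
  between S8 and G2: 13 + 9 − 10 = 12
  between G2 and S4: 9 + 6 − 3 = 12
  between S4 and DC: 6 + 20 − 19 = 7
Cheapest insertion is between S4 and DC, adding 7.
New total = 67 + 7 = 74.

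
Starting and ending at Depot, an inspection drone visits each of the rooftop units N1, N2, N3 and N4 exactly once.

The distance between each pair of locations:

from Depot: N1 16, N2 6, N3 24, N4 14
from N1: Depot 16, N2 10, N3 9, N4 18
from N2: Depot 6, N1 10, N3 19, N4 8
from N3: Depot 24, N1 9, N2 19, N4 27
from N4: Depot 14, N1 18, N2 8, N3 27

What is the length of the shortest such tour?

With 4 stops there are 4!/2 = 12 distinct round trips (a route and its reverse cost the same).
Depot - N1 - N2 - N3 - N4 - Depot: 16+10+19+27+14 = 86
Depot - N1 - N2 - N4 - N3 - Depot: 16+10+8+27+24 = 85
Depot - N1 - N3 - N2 - N4 - Depot: 16+9+19+8+14 = 66
Depot - N1 - N3 - N4 - N2 - Depot: 16+9+27+8+6 = 66
Depot - N1 - N4 - N2 - N3 - Depot: 16+18+8+19+24 = 85
Depot - N1 - N4 - N3 - N2 - Depot: 16+18+27+19+6 = 86
Depot - N2 - N1 - N3 - N4 - Depot: 6+10+9+27+14 = 66
Depot - N2 - N1 - N4 - N3 - Depot: 6+10+18+27+24 = 85
Depot - N2 - N3 - N1 - N4 - Depot: 6+19+9+18+14 = 66
Depot - N2 - N4 - N1 - N3 - Depot: 6+8+18+9+24 = 65
Depot - N3 - N1 - N2 - N4 - Depot: 24+9+10+8+14 = 65
Depot - N3 - N2 - N1 - N4 - Depot: 24+19+10+18+14 = 85
The minimum is 65.
One optimal route: Depot → N2 → N4 → N1 → N3 → Depot (or its reverse).

Minimum total distance: 65.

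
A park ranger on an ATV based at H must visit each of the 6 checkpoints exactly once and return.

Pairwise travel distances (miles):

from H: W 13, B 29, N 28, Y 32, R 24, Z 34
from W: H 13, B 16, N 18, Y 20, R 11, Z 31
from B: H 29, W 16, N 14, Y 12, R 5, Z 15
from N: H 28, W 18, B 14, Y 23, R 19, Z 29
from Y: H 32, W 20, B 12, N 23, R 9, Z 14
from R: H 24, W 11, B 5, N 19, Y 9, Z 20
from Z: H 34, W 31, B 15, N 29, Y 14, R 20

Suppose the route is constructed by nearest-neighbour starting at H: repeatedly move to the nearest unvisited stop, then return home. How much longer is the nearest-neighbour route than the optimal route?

From H: W=13, R=24, N=28, B=29, Y=32, Z=34 → choose W (13).
From W: R=11, B=16, N=18, Y=20, Z=31 → choose R (11).
From R: B=5, Y=9, N=19, Z=20 → choose B (5).
From B: Y=12, N=14, Z=15 → choose Y (12).
From Y: Z=14, N=23 → choose Z (14).
From Z: N=29 → choose N (29).
NN route H → W → R → B → Y → Z → N → H costs 112.
Optimal: H → W → R → Y → Z → B → N → H costs 104 (by enumerating all 360 distinct tours).
Excess = 112 − 104 = 8.

8 miles longer than the optimal tour.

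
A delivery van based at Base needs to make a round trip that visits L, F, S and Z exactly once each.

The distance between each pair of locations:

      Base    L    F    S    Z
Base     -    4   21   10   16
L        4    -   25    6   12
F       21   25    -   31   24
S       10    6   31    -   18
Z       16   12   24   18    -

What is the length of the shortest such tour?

Shortest round trip = 73.

Base - L - F - S - Z - Base: 4+25+31+18+16 = 94
Base - L - F - Z - S - Base: 4+25+24+18+10 = 81
Base - L - S - F - Z - Base: 4+6+31+24+16 = 81
Base - L - S - Z - F - Base: 4+6+18+24+21 = 73
Base - L - Z - F - S - Base: 4+12+24+31+10 = 81
Base - L - Z - S - F - Base: 4+12+18+31+21 = 86
Base - F - L - S - Z - Base: 21+25+6+18+16 = 86
Base - F - L - Z - S - Base: 21+25+12+18+10 = 86
Base - F - S - L - Z - Base: 21+31+6+12+16 = 86
Base - F - Z - L - S - Base: 21+24+12+6+10 = 73
Base - S - L - F - Z - Base: 10+6+25+24+16 = 81
Base - S - F - L - Z - Base: 10+31+25+12+16 = 94
The minimum is 73.
One optimal route: Base → L → S → Z → F → Base (or its reverse).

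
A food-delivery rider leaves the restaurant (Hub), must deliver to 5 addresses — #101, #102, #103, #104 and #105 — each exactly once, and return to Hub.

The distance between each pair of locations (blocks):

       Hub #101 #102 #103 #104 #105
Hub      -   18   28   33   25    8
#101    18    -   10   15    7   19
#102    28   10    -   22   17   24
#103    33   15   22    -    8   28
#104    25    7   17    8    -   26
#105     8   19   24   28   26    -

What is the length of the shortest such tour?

Shortest round trip = 87 blocks.

There are 60 distinct closed tours to check (reversals are equivalent).
Hub → #101 → #102 → #103 → #104 → #105 → Hub: 18+10+22+8+26+8 = 92
Hub → #101 → #102 → #103 → #105 → #104 → Hub: 18+10+22+28+26+25 = 129
Hub → #101 → #102 → #104 → #103 → #105 → Hub: 18+10+17+8+28+8 = 89
Hub → #101 → #102 → #104 → #105 → #103 → Hub: 18+10+17+26+28+33 = 132
Hub → #101 → #102 → #105 → #103 → #104 → Hub: 18+10+24+28+8+25 = 113
Hub → #101 → #102 → #105 → #104 → #103 → Hub: 18+10+24+26+8+33 = 119
Hub → #101 → #103 → #102 → #104 → #105 → Hub: 18+15+22+17+26+8 = 106
Hub → #101 → #103 → #102 → #105 → #104 → Hub: 18+15+22+24+26+25 = 130
Hub → #101 → #103 → #104 → #102 → #105 → Hub: 18+15+8+17+24+8 = 90
Hub → #101 → #103 → #104 → #105 → #102 → Hub: 18+15+8+26+24+28 = 119
Hub → #101 → #103 → #105 → #102 → #104 → Hub: 18+15+28+24+17+25 = 127
Hub → #101 → #103 → #105 → #104 → #102 → Hub: 18+15+28+26+17+28 = 132
Hub → #101 → #104 → #102 → #103 → #105 → Hub: 18+7+17+22+28+8 = 100
Hub → #101 → #104 → #102 → #105 → #103 → Hub: 18+7+17+24+28+33 = 127
… (46 more)
Hub → #101 → #104 → #103 → #102 → #105 → Hub: 18+7+8+22+24+8 = 87  ← best
The minimum is 87.
One optimal route: Hub → #101 → #104 → #103 → #102 → #105 → Hub (or its reverse).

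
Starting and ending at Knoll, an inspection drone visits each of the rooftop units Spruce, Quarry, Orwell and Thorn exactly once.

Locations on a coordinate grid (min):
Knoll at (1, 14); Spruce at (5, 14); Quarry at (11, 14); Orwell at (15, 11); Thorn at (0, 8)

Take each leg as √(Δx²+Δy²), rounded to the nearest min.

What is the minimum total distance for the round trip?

36 min — the shortest possible round trip.

There are 12 distinct closed tours to check (reversals are equivalent).
Knoll - Spruce - Quarry - Orwell - Thorn - Knoll: 4+6+5+15+6 = 36
Knoll - Spruce - Quarry - Thorn - Orwell - Knoll: 4+6+13+15+14 = 52
Knoll - Spruce - Orwell - Quarry - Thorn - Knoll: 4+10+5+13+6 = 38
Knoll - Spruce - Orwell - Thorn - Quarry - Knoll: 4+10+15+13+10 = 52
Knoll - Spruce - Thorn - Quarry - Orwell - Knoll: 4+8+13+5+14 = 44
Knoll - Spruce - Thorn - Orwell - Quarry - Knoll: 4+8+15+5+10 = 42
Knoll - Quarry - Spruce - Orwell - Thorn - Knoll: 10+6+10+15+6 = 47
Knoll - Quarry - Spruce - Thorn - Orwell - Knoll: 10+6+8+15+14 = 53
Knoll - Quarry - Orwell - Spruce - Thorn - Knoll: 10+5+10+8+6 = 39
Knoll - Quarry - Thorn - Spruce - Orwell - Knoll: 10+13+8+10+14 = 55
Knoll - Orwell - Spruce - Quarry - Thorn - Knoll: 14+10+6+13+6 = 49
Knoll - Orwell - Quarry - Spruce - Thorn - Knoll: 14+5+6+8+6 = 39
The minimum is 36.
One optimal route: Knoll → Spruce → Quarry → Orwell → Thorn → Knoll (or its reverse).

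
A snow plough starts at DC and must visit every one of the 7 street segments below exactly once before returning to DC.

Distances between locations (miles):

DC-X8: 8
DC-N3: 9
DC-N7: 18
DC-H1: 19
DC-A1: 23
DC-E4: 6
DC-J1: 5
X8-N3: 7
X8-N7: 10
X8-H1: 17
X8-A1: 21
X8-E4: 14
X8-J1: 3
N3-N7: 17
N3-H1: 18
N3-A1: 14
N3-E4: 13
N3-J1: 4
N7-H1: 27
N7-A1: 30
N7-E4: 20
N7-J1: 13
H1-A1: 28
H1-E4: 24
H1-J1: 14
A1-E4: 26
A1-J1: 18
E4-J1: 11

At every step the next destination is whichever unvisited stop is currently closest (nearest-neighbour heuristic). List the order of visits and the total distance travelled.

126 miles along DC → J1 → X8 → N3 → E4 → N7 → H1 → A1 → DC.

DC → [J1:5 / E4:6 / X8:8 / N3:9 / N7:18 / H1:19 / A1:23] → J1 (5)
J1 → [X8:3 / N3:4 / E4:11 / N7:13 / H1:14 / A1:18] → X8 (3)
X8 → [N3:7 / N7:10 / E4:14 / H1:17 / A1:21] → N3 (7)
N3 → [E4:13 / A1:14 / N7:17 / H1:18] → E4 (13)
E4 → [N7:20 / H1:24 / A1:26] → N7 (20)
N7 → [H1:27 / A1:30] → H1 (27)
H1 → [A1:28] → A1 (28)
Return A1→DC: 23.
Total = 5 + 3 + 7 + 13 + 20 + 27 + 28 + 23 = 126.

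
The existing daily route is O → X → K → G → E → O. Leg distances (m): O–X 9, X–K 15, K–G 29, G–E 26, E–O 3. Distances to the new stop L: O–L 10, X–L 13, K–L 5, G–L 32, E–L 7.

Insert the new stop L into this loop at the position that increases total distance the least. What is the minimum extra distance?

Minimum extra distance: 3 m, inserting L between X and K.

Insertion cost between consecutive stops i–j is d(i,L) + d(L,j) − d(i,j):
  between O and X: 10 + 13 − 9 = 14
  between X and K: 13 + 5 − 15 = 3
  between K and G: 5 + 32 − 29 = 8
  between G and E: 32 + 7 − 26 = 13
  between E and O: 7 + 10 − 3 = 14
Cheapest insertion is between X and K, adding 3.
New total = 82 + 3 = 85.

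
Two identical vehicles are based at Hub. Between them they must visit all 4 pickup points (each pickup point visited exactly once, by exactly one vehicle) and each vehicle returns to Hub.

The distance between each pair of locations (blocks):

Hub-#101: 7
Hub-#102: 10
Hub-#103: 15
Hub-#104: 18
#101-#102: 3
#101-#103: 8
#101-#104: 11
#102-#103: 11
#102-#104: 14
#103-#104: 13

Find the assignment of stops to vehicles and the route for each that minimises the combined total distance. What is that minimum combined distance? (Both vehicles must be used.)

Minimum combined distance: 66 blocks.

Try each way of splitting the stops between the two vehicles (each non-empty) and, for each split, find the best tour for each vehicle:
  {#101} + {#102, #103, #104}: 14 + 52 = 66
  {#102} + {#101, #103, #104}: 20 + 46 = 66
  {#101, #102} + {#103, #104}: 20 + 46 = 66
  {#103} + {#101, #102, #104}: 30 + 42 = 72
  {#101, #103} + {#102, #104}: 30 + 42 = 72
  {#102, #103} + {#101, #104}: 36 + 36 = 72
  … (7 splits in total)
Best: vehicle 1 Hub → #101 → Hub = 14; vehicle 2 Hub → #102 → #103 → #104 → Hub = 52; combined 66.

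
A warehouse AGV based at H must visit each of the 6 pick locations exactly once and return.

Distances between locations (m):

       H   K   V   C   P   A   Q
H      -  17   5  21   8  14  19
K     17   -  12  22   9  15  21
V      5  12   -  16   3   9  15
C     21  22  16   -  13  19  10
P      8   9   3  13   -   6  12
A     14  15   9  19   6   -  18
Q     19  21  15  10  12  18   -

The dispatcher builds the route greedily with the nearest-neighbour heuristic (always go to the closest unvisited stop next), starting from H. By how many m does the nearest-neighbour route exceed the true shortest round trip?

The nearest-neighbour route is 1 m longer than optimal.

H: V=5, P=8, A=14, K=17, Q=19, C=21 ⇒ V
V: P=3, A=9, K=12, Q=15, C=16 ⇒ P
P: A=6, K=9, Q=12, C=13 ⇒ A
A: K=15, Q=18, C=19 ⇒ K
K: Q=21, C=22 ⇒ Q
Q: C=10 ⇒ C
NN route H → V → P → A → K → Q → C → H costs 81.
Optimal: H → V → K → P → A → C → Q → H costs 80 (by enumerating all 360 distinct tours).
Excess = 81 − 80 = 1.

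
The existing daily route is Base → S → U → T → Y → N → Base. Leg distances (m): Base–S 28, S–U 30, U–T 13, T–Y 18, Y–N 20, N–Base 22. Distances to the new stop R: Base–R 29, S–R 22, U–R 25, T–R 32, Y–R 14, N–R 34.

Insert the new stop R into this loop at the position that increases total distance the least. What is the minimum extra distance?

Insertion cost between consecutive stops i–j is d(i,R) + d(R,j) − d(i,j):
  between Base and S: 29 + 22 − 28 = 23
  between S and U: 22 + 25 − 30 = 17
  between U and T: 25 + 32 − 13 = 44
  between T and Y: 32 + 14 − 18 = 28
  between Y and N: 14 + 34 − 20 = 28
  between N and Base: 34 + 29 − 22 = 41
Cheapest insertion is between S and U, adding 17.
New total = 131 + 17 = 148.

Adding 17 m by placing R on the S–U leg.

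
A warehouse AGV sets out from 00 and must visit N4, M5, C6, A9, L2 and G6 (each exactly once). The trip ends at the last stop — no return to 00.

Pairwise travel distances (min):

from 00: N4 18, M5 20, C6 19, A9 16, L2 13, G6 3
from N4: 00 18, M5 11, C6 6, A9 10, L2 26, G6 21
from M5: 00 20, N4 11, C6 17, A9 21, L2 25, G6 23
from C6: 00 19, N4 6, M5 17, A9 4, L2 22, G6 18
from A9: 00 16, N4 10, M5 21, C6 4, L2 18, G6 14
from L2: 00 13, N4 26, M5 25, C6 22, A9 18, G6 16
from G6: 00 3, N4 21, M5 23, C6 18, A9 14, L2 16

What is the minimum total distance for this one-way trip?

There are 6! = 720 possible orderings.
00→N4→M5→C6→A9→L2→G6: 18+11+17+4+18+16 = 84
00→N4→M5→C6→A9→G6→L2: 18+11+17+4+14+16 = 80
00→N4→M5→C6→L2→A9→G6: 18+11+17+22+18+14 = 100
00→N4→M5→C6→L2→G6→A9: 18+11+17+22+16+14 = 98
00→N4→M5→C6→G6→A9→L2: 18+11+17+18+14+18 = 96
00→N4→M5→C6→G6→L2→A9: 18+11+17+18+16+18 = 98
00→N4→M5→A9→C6→L2→G6: 18+11+21+4+22+16 = 92
00→N4→M5→A9→C6→G6→L2: 18+11+21+4+18+16 = 88
… (712 more)
00→G6→L2→A9→C6→N4→M5: 3+16+18+4+6+11 = 58  ← best
The minimum is 58.
One shortest path: 00 → G6 → L2 → A9 → C6 → N4 → M5.

Shortest open route: 58 min.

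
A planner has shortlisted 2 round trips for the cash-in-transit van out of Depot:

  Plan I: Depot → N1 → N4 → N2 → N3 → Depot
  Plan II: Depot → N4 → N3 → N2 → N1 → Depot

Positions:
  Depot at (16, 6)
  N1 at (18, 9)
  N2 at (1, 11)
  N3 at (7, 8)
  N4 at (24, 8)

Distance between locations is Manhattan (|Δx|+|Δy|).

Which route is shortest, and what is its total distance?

58 — Plan I is the shortest.

Plan I: 5 + 7 + 26 + 9 + 11 = 58
Plan II: 10 + 17 + 9 + 19 + 5 = 60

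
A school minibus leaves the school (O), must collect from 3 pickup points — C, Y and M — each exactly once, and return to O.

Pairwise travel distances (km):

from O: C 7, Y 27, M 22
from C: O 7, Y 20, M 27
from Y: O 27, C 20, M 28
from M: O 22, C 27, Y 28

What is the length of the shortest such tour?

There are 3 distinct closed tours to check (reversals are equivalent).
O - C - Y - M - O: 7+20+28+22 = 77
O - C - M - Y - O: 7+27+28+27 = 89
O - Y - C - M - O: 27+20+27+22 = 96
The minimum is 77.
One optimal route: O → C → Y → M → O (or its reverse).

Minimum total distance: 77 km.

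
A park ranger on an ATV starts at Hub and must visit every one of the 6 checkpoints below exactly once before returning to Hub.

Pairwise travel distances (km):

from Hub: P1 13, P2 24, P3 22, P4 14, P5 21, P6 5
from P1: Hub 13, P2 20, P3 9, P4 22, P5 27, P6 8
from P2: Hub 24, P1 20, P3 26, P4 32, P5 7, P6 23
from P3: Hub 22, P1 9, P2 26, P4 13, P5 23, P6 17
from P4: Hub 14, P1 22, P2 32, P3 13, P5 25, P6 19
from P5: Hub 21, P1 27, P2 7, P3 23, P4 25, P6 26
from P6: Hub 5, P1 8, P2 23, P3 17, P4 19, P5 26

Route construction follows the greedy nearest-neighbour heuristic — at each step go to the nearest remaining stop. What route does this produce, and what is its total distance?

Nearest-neighbour total = 91 km; route Hub → P6 → P1 → P3 → P4 → P5 → P2 → Hub.

At Hub the remaining stops are P6 5, P1 13, P4 14, P5 21, P3 22, P2 24; go to P6.
At P6 the remaining stops are P1 8, P3 17, P4 19, P2 23, P5 26; go to P1.
At P1 the remaining stops are P3 9, P2 20, P4 22, P5 27; go to P3.
At P3 the remaining stops are P4 13, P5 23, P2 26; go to P4.
At P4 the remaining stops are P5 25, P2 32; go to P5.
At P5 the remaining stops are P2 7; go to P2.
Return P2→Hub: 24.
Total = 5 + 8 + 9 + 13 + 25 + 7 + 24 = 91.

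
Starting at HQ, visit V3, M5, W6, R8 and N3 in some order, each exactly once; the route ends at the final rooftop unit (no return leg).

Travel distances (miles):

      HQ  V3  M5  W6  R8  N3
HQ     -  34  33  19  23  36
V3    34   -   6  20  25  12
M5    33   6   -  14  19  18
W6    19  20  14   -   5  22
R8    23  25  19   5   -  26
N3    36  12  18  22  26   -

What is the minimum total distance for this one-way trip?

There are 5! = 120 possible orderings.
HQ→V3→M5→W6→R8→N3: 34+6+14+5+26 = 85
HQ→V3→M5→W6→N3→R8: 34+6+14+22+26 = 102
HQ→V3→M5→R8→W6→N3: 34+6+19+5+22 = 86
HQ→V3→M5→R8→N3→W6: 34+6+19+26+22 = 107
HQ→V3→M5→N3→W6→R8: 34+6+18+22+5 = 85
HQ→V3→M5→N3→R8→W6: 34+6+18+26+5 = 89
HQ→V3→W6→M5→R8→N3: 34+20+14+19+26 = 113
HQ→V3→W6→M5→N3→R8: 34+20+14+18+26 = 112
HQ→V3→W6→R8→M5→N3: 34+20+5+19+18 = 96
HQ→V3→W6→R8→N3→M5: 34+20+5+26+18 = 103
HQ→V3→W6→N3→M5→R8: 34+20+22+18+19 = 113
HQ→V3→W6→N3→R8→M5: 34+20+22+26+19 = 121
HQ→V3→R8→M5→W6→N3: 34+25+19+14+22 = 114
HQ→V3→R8→M5→N3→W6: 34+25+19+18+22 = 118
… (106 more)
HQ→R8→W6→M5→V3→N3: 23+5+14+6+12 = 60  ← best
The minimum is 60.
One shortest path: HQ → R8 → W6 → M5 → V3 → N3.

Minimum one-way distance = 60 miles.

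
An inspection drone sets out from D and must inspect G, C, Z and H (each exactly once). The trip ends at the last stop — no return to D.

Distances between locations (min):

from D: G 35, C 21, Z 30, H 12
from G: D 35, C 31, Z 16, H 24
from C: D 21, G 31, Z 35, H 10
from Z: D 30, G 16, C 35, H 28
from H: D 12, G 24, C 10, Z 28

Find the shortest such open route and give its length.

There are 4! = 24 possible orderings.
D - G - C - Z - H: 35+31+35+28 = 129
D - G - C - H - Z: 35+31+10+28 = 104
D - G - Z - C - H: 35+16+35+10 = 96
D - G - Z - H - C: 35+16+28+10 = 89
D - G - H - C - Z: 35+24+10+35 = 104
D - G - H - Z - C: 35+24+28+35 = 122
D - C - G - Z - H: 21+31+16+28 = 96
D - C - G - H - Z: 21+31+24+28 = 104
D - C - Z - G - H: 21+35+16+24 = 96
D - C - Z - H - G: 21+35+28+24 = 108
D - C - H - G - Z: 21+10+24+16 = 71
D - C - H - Z - G: 21+10+28+16 = 75
D - Z - G - C - H: 30+16+31+10 = 87
D - Z - G - H - C: 30+16+24+10 = 80
… (10 more)
D - H - C - G - Z: 12+10+31+16 = 69  ← best
The minimum is 69.
One shortest path: D → H → C → G → Z.

69 min — the minimum one-way total.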